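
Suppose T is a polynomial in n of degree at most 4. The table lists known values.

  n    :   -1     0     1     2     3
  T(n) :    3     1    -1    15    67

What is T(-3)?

-65

First differences: -2, -2, 16, 52. Second differences: 0, 18, 36. Third differences: 18, 18.
Level-3 differences are constant, so T has degree 3.
Fitting a degree-3 polynomial gives T(n) = 3n³ - 5n + 1.
Then T(-3) = -65.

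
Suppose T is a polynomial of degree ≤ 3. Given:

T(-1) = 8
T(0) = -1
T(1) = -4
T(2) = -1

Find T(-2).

First differences: -9, -3, 3. Second differences: 6, 6.
Level-2 differences are constant, so T has degree 2.
Fitting a degree-2 polynomial gives T(m) = 3m² - 6m - 1.
Then T(-2) = 23.

23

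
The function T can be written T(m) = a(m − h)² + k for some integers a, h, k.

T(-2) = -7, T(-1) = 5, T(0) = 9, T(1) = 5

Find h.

0

First differences 12, 4, -4; second difference -8 = 2a, so a = -4.
Expanding, the m-coefficient is −2ah = 8h; matching it to the data gives h = 0, and then k = 9.
So T(m) = -4(m + 0)² + 9.
Hence h = 0.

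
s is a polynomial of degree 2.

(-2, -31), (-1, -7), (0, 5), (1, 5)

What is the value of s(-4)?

-115

First differences: 24, 12, 0. Second differences: -12, -12.
Level-2 differences are constant, so s has degree 2.
Fitting a degree-2 polynomial gives s(x) = -6x² + 6x + 5.
Then s(-4) = -115.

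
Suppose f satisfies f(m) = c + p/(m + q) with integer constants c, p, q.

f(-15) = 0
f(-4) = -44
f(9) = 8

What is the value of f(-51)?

(f(m) − c)(m + q) = p for each data point; the three points give a linear system in c and q, then p follows.
Solving: c = 4, q = 3, p = 48, so f(m) = 4 + 48/(m + 3).
Then f(-51) = 4 + 48/(-48) = 3.

3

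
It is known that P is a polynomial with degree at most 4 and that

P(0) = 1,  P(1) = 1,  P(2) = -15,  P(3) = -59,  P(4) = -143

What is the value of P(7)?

First differences: 0, -16, -44, -84. Second differences: -16, -28, -40. Third differences: -12, -12.
Level-3 differences are constant, so P has degree 3.
Fitting a degree-3 polynomial gives P(t) = -2t³ - 2t² + 4t + 1.
Then P(7) = -755.

-755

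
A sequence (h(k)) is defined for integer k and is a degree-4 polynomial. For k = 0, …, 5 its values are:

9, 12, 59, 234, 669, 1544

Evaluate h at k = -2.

First differences: 3, 47, 175, 435, 875. Second differences: 44, 128, 260, 440. Third differences: 84, 132, 180. Fourth differences: 48, 48.
Level-4 differences are constant, so h has degree 4.
Fitting a degree-4 polynomial gives h(k) = 2k^4 + 2k³ + 2k² - 3k + 9.
Then h(-2) = 39.

39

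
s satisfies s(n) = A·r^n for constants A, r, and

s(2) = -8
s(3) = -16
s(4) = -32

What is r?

Consecutive ratio: -16/(-8) = 2, and -32/(-16) = 2, so r = 2.
Then A·2^2 = -8 gives A = -2, and s(n) = -2·2^n.

2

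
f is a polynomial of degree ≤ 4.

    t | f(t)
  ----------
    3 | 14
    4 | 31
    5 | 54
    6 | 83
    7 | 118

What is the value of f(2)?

3

Write f(t) = at^4 + bt³ + ct² + dt + e; the 5 given values yield a linear system in the 5 coefficients.
Solving, the top 2 coefficients vanish, and f(t) = 3t² - 4t - 1.
Then f(2) = 3.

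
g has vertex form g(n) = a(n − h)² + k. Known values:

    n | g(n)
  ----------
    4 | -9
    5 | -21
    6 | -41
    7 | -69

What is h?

First differences -12, -20, -28; second difference -8 = 2a, so a = -4.
Expanding, the n-coefficient is −2ah = 8h; matching it to the data gives h = 3, and then k = -5.
So g(n) = -4(n − 3)² − 5.
Hence h = 3.

3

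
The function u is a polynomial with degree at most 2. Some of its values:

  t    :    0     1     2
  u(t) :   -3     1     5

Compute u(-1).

-7

First differences: 4, 4.
Level-1 differences are constant, so u has degree 1.
Fitting a degree-1 polynomial gives u(t) = 4t - 3.
Then u(-1) = -7.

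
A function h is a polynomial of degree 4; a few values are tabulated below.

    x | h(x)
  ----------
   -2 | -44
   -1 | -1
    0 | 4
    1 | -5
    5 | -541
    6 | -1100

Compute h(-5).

-1001

Write h(x) = ax^4 + bx³ + cx² + dx + e; the 6 given values yield a linear system in the 5 coefficients.
Solving, h(x) = -x^4 + 2x³ - 6x² - 4x + 4.
Then h(-5) = -1001.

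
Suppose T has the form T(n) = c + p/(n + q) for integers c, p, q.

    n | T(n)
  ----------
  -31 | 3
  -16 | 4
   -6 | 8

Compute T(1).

-13

(T(n) − c)(n + q) = p for each data point; the three points give a linear system in c and q, then p follows.
Solving: c = 2, q = 1, p = -30, so T(n) = 2 − 30/(n + 1).
Then T(1) = 2 − 30/2 = -13.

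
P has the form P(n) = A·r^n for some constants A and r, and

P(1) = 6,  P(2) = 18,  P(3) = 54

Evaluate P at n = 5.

Consecutive ratio: 18/6 = 3, and 54/18 = 3, so r = 3.
Then A·3^1 = 6 gives A = 2, and P(n) = 2·3^n.
P(5) = 2·3^5 = 486.

486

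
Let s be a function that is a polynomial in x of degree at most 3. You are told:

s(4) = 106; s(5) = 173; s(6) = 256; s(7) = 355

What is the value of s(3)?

55

First differences: 67, 83, 99. Second differences: 16, 16.
Level-2 differences are constant, so s has degree 2.
Fitting a degree-2 polynomial gives s(x) = 8x² - 5x - 2.
Then s(3) = 55.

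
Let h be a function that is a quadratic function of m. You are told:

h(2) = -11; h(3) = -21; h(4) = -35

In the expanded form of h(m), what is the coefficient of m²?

-2

Write h(m) = am² + bm + c; the 3 given values yield a linear system in the 3 coefficients.
Solving, h(m) = -2m² - 3.
The coefficient of m² is -2.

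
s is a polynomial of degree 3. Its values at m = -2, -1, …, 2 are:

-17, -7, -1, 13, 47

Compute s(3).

113

Write s(m) = am³ + bm² + cm + d; the 5 given values yield a linear system in the 4 coefficients.
Solving, s(m) = 2m³ + 4m² + 8m - 1.
Then s(3) = 113.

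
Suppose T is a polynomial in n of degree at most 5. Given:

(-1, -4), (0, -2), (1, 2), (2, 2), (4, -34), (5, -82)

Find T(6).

Write T(n) = an^5 + bn^4 + cn³ + dn² + en + p; the 6 given values yield a linear system in the 6 coefficients.
Solving, the top 2 coefficients vanish, and T(n) = -n³ + n² + 4n - 2.
Then T(6) = -158.

-158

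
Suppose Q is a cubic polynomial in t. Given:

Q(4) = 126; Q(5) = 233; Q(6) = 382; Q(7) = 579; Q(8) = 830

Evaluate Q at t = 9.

Write Q(t) = at³ + bt² + ct + d; the 5 given values yield a linear system in the 4 coefficients.
Solving, Q(t) = t³ + 6t² - 8t - 2.
Then Q(9) = 1141.

1141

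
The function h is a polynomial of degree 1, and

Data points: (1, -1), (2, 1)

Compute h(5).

7

Write h(k) = ak + b; the 2 given values yield a linear system in the 2 coefficients.
Solving, h(k) = 2k - 3.
Then h(5) = 7.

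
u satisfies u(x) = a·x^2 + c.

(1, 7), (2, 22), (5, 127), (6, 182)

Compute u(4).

82

From u(1) = 7 and u(2) = 22: 1a + c = 7 and 4a + c = 22.
Subtracting: 3a = 15, so a = 5; then c = 7 − 5·1 = 2.
So u(x) = 5x² + 2, and u(4) = 82.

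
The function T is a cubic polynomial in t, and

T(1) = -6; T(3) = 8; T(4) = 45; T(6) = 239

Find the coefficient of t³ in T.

2

Write T(t) = at³ + bt² + ct + d; the 4 given values yield a linear system in the 4 coefficients.
Solving, T(t) = 2t³ - 6t² + 5t - 7.
The coefficient of t³ is 2.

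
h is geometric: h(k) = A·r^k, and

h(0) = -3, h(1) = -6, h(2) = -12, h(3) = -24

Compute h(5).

-96

Consecutive ratio: -6/(-3) = 2, and -12/(-6) = 2, so r = 2.
Then A·2^0 = -3 gives A = -3, and h(k) = -3·2^k.
h(5) = -3·2^5 = -96.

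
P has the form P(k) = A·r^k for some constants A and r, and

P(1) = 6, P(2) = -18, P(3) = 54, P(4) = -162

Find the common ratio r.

-3

Consecutive ratio: -18/6 = -3, and 54/(-18) = -3, so r = -3.
Then A·(-3)^1 = 6 gives A = -2, and P(k) = -2·(-3)^k.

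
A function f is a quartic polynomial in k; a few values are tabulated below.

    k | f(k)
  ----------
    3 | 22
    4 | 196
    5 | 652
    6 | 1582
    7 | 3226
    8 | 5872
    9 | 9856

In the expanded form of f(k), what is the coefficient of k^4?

Write f(k) = ak^4 + bk³ + ck² + dk + e; the 7 given values yield a linear system in the 5 coefficients.
Solving, f(k) = 2k^4 - 4k³ - 5k² + 7k - 8.
The coefficient of k^4 is 2.

2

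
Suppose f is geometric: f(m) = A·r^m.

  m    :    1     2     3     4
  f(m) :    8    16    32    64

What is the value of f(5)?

Consecutive ratio: 16/8 = 2, and 32/16 = 2, so r = 2.
Then A·2^1 = 8 gives A = 4, and f(m) = 4·2^m.
f(5) = 4·2^5 = 128.

128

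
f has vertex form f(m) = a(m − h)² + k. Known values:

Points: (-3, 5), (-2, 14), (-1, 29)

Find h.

First differences 9, 15; second difference 6 = 2a, so a = 3.
Expanding, the m-coefficient is −2ah = -6h; matching it to the data gives h = -4, and then k = 2.
So f(m) = 3(m + 4)² + 2.
Hence h = -4.

-4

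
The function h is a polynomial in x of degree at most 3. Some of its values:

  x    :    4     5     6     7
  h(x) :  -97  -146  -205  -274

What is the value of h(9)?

First differences: -49, -59, -69. Second differences: -10, -10.
Level-2 differences are constant, so h has degree 2.
Fitting a degree-2 polynomial gives h(x) = -5x² - 4x - 1.
Then h(9) = -442.

-442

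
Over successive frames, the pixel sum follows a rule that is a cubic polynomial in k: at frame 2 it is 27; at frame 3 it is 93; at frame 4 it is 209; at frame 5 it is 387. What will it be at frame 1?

-1

Write the value at k as f(k).
Write f(k) = ak³ + bk² + ck + d; the 4 given values yield a linear system in the 4 coefficients.
Solving, f(k) = 2k³ + 7k² - 7k - 3.
Then f(1) = -1.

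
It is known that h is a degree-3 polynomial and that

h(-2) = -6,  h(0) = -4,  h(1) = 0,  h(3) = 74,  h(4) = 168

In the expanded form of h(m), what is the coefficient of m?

Write h(m) = am³ + bm² + cm + d; the 5 given values yield a linear system in the 4 coefficients.
Solving, h(m) = 2m³ + 3m² - m - 4.
The coefficient of m is -1.

-1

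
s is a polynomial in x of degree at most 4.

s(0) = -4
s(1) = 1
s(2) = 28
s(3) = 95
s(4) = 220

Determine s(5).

First differences: 5, 27, 67, 125. Second differences: 22, 40, 58. Third differences: 18, 18.
Level-3 differences are constant, so s has degree 3.
Extending the table by one column gives the next first difference 201, so s(5) = 220 + 201 = 421.

421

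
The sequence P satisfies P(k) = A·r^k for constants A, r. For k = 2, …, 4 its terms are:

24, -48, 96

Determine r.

Consecutive ratio: -48/24 = -2, and 96/(-48) = -2, so r = -2.
Then A·(-2)^2 = 24 gives A = 6, and P(k) = 6·(-2)^k.

-2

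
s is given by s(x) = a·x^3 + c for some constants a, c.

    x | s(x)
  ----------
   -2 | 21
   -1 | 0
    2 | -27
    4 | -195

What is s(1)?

-6

From s(-2) = 21 and s(-1) = 0: -8a + c = 21 and -1a + c = 0.
Subtracting: 7a = -21, so a = -3; then c = 21 − (-3)·(-8) = -3.
So s(x) = -3x³ − 3, and s(1) = -6.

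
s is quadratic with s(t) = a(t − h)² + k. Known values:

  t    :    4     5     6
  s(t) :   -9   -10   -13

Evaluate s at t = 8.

-25

First differences -1, -3; second difference -2 = 2a, so a = -1.
Expanding, the t-coefficient is −2ah = 2h; matching it to the data gives h = 4, and then k = -9.
So s(t) = -1(t − 4)² − 9.
s(8) = -1·4² − 9 = -25.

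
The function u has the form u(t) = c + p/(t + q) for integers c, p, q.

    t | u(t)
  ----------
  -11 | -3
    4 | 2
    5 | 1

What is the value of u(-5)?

(u(t) − c)(t + q) = p for each data point; the three points give a linear system in c and q, then p follows.
Solving: c = -2, q = -1, p = 12, so u(t) = -2 + 12/(t − 1).
Then u(-5) = -2 + 12/(-6) = -4.

-4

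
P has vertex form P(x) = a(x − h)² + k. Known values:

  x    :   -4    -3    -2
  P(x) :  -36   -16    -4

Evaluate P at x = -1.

0

First differences 20, 12; second difference -8 = 2a, so a = -4.
Expanding, the x-coefficient is −2ah = 8h; matching it to the data gives h = -1, and then k = 0.
So P(x) = -4(x + 1)² + 0.
P(-1) = -4·0² + 0 = 0.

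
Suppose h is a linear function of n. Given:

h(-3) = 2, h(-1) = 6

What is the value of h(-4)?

0

Write h(n) = an + b; the 2 given values yield a linear system in the 2 coefficients.
Solving, h(n) = 2n + 8.
Then h(-4) = 0.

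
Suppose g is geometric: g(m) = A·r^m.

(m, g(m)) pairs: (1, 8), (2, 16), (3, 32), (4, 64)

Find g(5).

128

Consecutive ratio: 16/8 = 2, and 32/16 = 2, so r = 2.
Then A·2^1 = 8 gives A = 4, and g(m) = 4·2^m.
g(5) = 4·2^5 = 128.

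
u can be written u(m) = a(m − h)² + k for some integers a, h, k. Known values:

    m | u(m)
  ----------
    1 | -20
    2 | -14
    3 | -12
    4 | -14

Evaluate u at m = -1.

First differences 6, 2, -2; second difference -4 = 2a, so a = -2.
Expanding, the m-coefficient is −2ah = 4h; matching it to the data gives h = 3, and then k = -12.
So u(m) = -2(m − 3)² − 12.
u(-1) = -2·(-4)² − 12 = -44.

-44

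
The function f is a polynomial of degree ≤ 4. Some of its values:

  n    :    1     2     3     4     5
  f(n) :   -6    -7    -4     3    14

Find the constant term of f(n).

First differences: -1, 3, 7, 11. Second differences: 4, 4, 4.
Level-2 differences are constant, so f has degree 2.
Fitting a degree-2 polynomial gives f(n) = 2n² - 7n - 1.
The constant term is f(0) = -1.

-1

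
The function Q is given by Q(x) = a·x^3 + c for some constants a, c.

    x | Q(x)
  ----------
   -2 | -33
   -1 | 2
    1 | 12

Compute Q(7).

1722

From Q(-2) = -33 and Q(-1) = 2: -8a + c = -33 and -1a + c = 2.
Subtracting: 7a = 35, so a = 5; then c = -33 − 5·(-8) = 7.
So Q(x) = 5x³ + 7, and Q(7) = 1722.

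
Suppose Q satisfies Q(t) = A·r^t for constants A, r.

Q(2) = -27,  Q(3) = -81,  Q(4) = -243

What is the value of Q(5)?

-729

Consecutive ratio: -81/(-27) = 3, and -243/(-81) = 3, so r = 3.
Then A·3^2 = -27 gives A = -3, and Q(t) = -3·3^t.
Q(5) = -3·3^5 = -729.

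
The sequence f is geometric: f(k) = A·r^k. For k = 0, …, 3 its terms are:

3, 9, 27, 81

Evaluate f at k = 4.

Consecutive ratio: 9/3 = 3, and 27/9 = 3, so r = 3.
Then A·3^0 = 3 gives A = 3, and f(k) = 3·3^k.
f(4) = 3·3^4 = 243.

243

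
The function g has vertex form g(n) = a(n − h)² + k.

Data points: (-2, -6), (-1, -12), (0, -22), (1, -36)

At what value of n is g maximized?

-3

First differences -6, -10, -14; second difference -4 = 2a, so a = -2.
Expanding, the n-coefficient is −2ah = 4h; matching it to the data gives h = -3, and then k = -4.
So g(n) = -2(n + 3)² − 4.
Hence h = -3.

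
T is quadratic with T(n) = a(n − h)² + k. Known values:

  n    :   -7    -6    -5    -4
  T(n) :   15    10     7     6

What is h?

First differences -5, -3, -1; second difference 2 = 2a, so a = 1.
Expanding, the n-coefficient is −2ah = -2h; matching it to the data gives h = -4, and then k = 6.
So T(n) = 1(n + 4)² + 6.
Hence h = -4.

-4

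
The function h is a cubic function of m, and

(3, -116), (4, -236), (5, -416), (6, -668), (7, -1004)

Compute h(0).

Write h(m) = am³ + bm² + cm + d; the 5 given values yield a linear system in the 4 coefficients.
Solving, h(m) = -2m³ - 6m² - 4m + 4.
Then h(0) = 4.

4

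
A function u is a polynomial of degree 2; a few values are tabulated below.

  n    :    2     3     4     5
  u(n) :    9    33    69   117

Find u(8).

Write u(n) = an² + bn + c; the 4 given values yield a linear system in the 3 coefficients.
Solving, u(n) = 6n² - 6n - 3.
Then u(8) = 333.

333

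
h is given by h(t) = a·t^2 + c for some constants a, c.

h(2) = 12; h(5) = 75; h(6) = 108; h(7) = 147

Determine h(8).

From h(2) = 12 and h(5) = 75: 4a + c = 12 and 25a + c = 75.
Subtracting: 21a = 63, so a = 3; then c = 12 − 3·4 = 0.
So h(t) = 3t² + 0, and h(8) = 192.

192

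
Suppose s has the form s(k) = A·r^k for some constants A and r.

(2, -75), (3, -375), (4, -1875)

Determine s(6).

-46875

Consecutive ratio: -375/(-75) = 5, and -1875/(-375) = 5, so r = 5.
Then A·5^2 = -75 gives A = -3, and s(k) = -3·5^k.
s(6) = -3·5^6 = -46875.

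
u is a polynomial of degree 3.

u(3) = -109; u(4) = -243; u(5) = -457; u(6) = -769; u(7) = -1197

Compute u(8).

Write u(t) = at³ + bt² + ct + d; the 5 given values yield a linear system in the 4 coefficients.
Solving, u(t) = -3t³ - 4t² + 5t - 7.
Then u(8) = -1759.

-1759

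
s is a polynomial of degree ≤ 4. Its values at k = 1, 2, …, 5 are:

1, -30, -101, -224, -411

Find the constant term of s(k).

First differences: -31, -71, -123, -187. Second differences: -40, -52, -64. Third differences: -12, -12.
Level-3 differences are constant, so s has degree 3.
Fitting a degree-3 polynomial gives s(k) = -2k³ - 8k² + 7k + 4.
The constant term is s(0) = 4.

4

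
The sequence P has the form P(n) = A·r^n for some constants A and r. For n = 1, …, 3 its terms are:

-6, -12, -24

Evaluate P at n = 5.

Consecutive ratio: -12/(-6) = 2, and -24/(-12) = 2, so r = 2.
Then A·2^1 = -6 gives A = -3, and P(n) = -3·2^n.
P(5) = -3·2^5 = -96.

-96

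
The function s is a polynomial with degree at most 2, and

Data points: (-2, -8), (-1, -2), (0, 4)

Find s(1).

10

First differences: 6, 6.
Level-1 differences are constant, so s has degree 1.
Fitting a degree-1 polynomial gives s(k) = 6k + 4.
Then s(1) = 10.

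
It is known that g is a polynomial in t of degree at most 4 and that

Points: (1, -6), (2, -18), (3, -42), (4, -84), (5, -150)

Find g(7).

-378

First differences: -12, -24, -42, -66. Second differences: -12, -18, -24. Third differences: -6, -6.
Level-3 differences are constant, so g has degree 3.
Fitting a degree-3 polynomial gives g(t) = -t³ - 5t.
Then g(7) = -378.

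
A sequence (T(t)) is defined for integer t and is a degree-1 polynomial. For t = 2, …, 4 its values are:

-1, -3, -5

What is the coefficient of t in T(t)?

Write T(t) = at + b; the 3 given values yield a linear system in the 2 coefficients.
Solving, T(t) = -2t + 3.
The coefficient of t is -2.

-2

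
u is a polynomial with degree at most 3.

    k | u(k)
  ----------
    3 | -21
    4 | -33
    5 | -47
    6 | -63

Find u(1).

-3

First differences: -12, -14, -16. Second differences: -2, -2.
Level-2 differences are constant, so u has degree 2.
Fitting a degree-2 polynomial gives u(k) = -k² - 5k + 3.
Then u(1) = -3.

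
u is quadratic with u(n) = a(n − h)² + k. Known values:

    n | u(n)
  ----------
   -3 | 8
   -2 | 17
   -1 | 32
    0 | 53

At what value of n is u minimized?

First differences 9, 15, 21; second difference 6 = 2a, so a = 3.
Expanding, the n-coefficient is −2ah = -6h; matching it to the data gives h = -4, and then k = 5.
So u(n) = 3(n + 4)² + 5.
Hence h = -4.

-4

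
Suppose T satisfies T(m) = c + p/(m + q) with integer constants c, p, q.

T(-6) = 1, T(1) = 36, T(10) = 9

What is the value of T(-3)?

-4

(T(m) − c)(m + q) = p for each data point; the three points give a linear system in c and q, then p follows.
Solving: c = 6, q = 0, p = 30, so T(m) = 6 + 30/(m + 0).
Then T(-3) = 6 + 30/(-3) = -4.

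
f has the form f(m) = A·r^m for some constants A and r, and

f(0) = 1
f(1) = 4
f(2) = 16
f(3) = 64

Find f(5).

1024

Consecutive ratio: 4/1 = 4, and 16/4 = 4, so r = 4.
Then A·4^0 = 1 gives A = 1, and f(m) = 1·4^m.
f(5) = 1·4^5 = 1024.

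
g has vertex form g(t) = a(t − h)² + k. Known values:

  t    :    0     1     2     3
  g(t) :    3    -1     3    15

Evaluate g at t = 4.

First differences -4, 4, 12; second difference 8 = 2a, so a = 4.
Expanding, the t-coefficient is −2ah = -8h; matching it to the data gives h = 1, and then k = -1.
So g(t) = 4(t − 1)² − 1.
g(4) = 4·3² − 1 = 35.

35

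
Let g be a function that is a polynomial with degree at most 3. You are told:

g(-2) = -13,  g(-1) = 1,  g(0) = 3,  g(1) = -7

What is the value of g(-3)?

Write g(t) = at³ + bt² + ct + d; the 4 given values yield a linear system in the 4 coefficients.
Solving, the leading coefficient vanishes, and g(t) = -6t² - 4t + 3.
Then g(-3) = -39.

-39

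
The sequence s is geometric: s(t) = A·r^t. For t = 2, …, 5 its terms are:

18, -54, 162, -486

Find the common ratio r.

-3

Consecutive ratio: -54/18 = -3, and 162/(-54) = -3, so r = -3.
Then A·(-3)^2 = 18 gives A = 2, and s(t) = 2·(-3)^t.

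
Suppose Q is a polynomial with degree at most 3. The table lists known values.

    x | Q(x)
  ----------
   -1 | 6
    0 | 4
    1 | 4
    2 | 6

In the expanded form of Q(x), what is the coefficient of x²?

1

First differences: -2, 0, 2. Second differences: 2, 2.
Level-2 differences are constant, so Q has degree 2.
Fitting a degree-2 polynomial gives Q(x) = x² - x + 4.
The coefficient of x² is 1.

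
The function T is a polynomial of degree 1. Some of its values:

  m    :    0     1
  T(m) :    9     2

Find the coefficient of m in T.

Write T(m) = am + b; the 2 given values yield a linear system in the 2 coefficients.
Solving, T(m) = -7m + 9.
The coefficient of m is -7.

-7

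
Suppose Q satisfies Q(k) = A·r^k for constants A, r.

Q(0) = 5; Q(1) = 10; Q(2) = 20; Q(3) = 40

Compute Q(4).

Consecutive ratio: 10/5 = 2, and 20/10 = 2, so r = 2.
Then A·2^0 = 5 gives A = 5, and Q(k) = 5·2^k.
Q(4) = 5·2^4 = 80.

80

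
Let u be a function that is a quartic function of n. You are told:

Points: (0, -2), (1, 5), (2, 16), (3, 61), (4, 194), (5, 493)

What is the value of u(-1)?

First differences: 7, 11, 45, 133, 299. Second differences: 4, 34, 88, 166. Third differences: 30, 54, 78. Fourth differences: 24, 24.
Level-4 differences are constant, so u has degree 4.
Fitting a degree-4 polynomial gives u(n) = n^4 - n³ - 2n² + 9n - 2.
Then u(-1) = -11.

-11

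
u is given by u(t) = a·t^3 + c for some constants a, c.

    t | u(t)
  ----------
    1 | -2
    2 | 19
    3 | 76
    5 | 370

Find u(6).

From u(1) = -2 and u(2) = 19: 1a + c = -2 and 8a + c = 19.
Subtracting: 7a = 21, so a = 3; then c = -2 − 3·1 = -5.
So u(t) = 3t³ − 5, and u(6) = 643.

643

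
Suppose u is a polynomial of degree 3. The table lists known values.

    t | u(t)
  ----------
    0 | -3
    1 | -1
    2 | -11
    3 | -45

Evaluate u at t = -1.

Write u(t) = at³ + bt² + ct + d; the 4 given values yield a linear system in the 4 coefficients.
Solving, u(t) = -2t³ + 4t - 3.
Then u(-1) = -5.

-5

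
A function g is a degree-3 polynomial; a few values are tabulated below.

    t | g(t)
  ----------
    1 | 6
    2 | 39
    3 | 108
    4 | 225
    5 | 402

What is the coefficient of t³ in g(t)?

First differences: 33, 69, 117, 177. Second differences: 36, 48, 60. Third differences: 12, 12.
Level-3 differences are constant, so g has degree 3.
Fitting a degree-3 polynomial gives g(t) = 2t³ + 6t² + t - 3.
The coefficient of t³ is 2.

2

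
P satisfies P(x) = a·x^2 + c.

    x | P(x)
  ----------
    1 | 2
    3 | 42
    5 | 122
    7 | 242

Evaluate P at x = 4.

From P(1) = 2 and P(3) = 42: 1a + c = 2 and 9a + c = 42.
Subtracting: 8a = 40, so a = 5; then c = 2 − 5·1 = -3.
So P(x) = 5x² − 3, and P(4) = 77.

77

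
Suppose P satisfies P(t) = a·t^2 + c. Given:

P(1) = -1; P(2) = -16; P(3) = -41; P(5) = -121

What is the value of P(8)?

-316

From P(1) = -1 and P(2) = -16: 1a + c = -1 and 4a + c = -16.
Subtracting: 3a = -15, so a = -5; then c = -1 − (-5)·1 = 4.
So P(t) = -5t² + 4, and P(8) = -316.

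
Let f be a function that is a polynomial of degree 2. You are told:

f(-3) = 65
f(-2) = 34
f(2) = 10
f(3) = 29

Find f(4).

Write f(t) = at² + bt + c; the 4 given values yield a linear system in the 3 coefficients.
Solving, f(t) = 5t² - 6t + 2.
Then f(4) = 58.

58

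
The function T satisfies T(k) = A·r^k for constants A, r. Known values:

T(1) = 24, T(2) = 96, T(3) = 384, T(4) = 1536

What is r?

4

Consecutive ratio: 96/24 = 4, and 384/96 = 4, so r = 4.
Then A·4^1 = 24 gives A = 6, and T(k) = 6·4^k.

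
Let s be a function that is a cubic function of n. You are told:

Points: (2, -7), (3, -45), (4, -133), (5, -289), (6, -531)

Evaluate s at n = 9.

Write s(n) = an³ + bn² + cn + d; the 5 given values yield a linear system in the 4 coefficients.
Solving, s(n) = -3n³ + 2n² + 9n - 9.
Then s(9) = -1953.

-1953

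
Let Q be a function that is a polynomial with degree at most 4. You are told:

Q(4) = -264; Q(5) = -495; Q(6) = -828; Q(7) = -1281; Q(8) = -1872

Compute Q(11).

-4653

First differences: -231, -333, -453, -591. Second differences: -102, -120, -138. Third differences: -18, -18.
Level-3 differences are constant, so Q has degree 3.
Fitting a degree-3 polynomial gives Q(t) = -3t³ - 6t² + 6t.
Then Q(11) = -4653.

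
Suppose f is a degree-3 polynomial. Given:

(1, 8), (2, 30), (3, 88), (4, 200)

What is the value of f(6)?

658

Write f(m) = am³ + bm² + cm + d; the 4 given values yield a linear system in the 4 coefficients.
Solving, f(m) = 3m³ + m + 4.
Then f(6) = 658.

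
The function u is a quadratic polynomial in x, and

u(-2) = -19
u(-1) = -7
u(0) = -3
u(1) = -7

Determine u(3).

First differences: 12, 4, -4. Second differences: -8, -8.
Level-2 differences are constant, so u has degree 2.
Fitting a degree-2 polynomial gives u(x) = -4x² - 3.
Then u(3) = -39.

-39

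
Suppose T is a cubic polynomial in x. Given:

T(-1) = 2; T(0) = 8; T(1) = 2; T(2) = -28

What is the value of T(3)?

-94

Write T(x) = ax³ + bx² + cx + d; the 4 given values yield a linear system in the 4 coefficients.
Solving, T(x) = -2x³ - 6x² + 2x + 8.
Then T(3) = -94.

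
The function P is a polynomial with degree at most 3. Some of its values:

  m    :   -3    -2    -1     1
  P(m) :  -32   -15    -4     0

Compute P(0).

Write P(m) = am³ + bm² + cm + d; the 4 given values yield a linear system in the 4 coefficients.
Solving, the leading coefficient vanishes, and P(m) = -3m² + 2m + 1.
Then P(0) = 1.

1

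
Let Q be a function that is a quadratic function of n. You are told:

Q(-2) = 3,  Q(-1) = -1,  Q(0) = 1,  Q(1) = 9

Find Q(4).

First differences: -4, 2, 8. Second differences: 6, 6.
Level-2 differences are constant, so Q has degree 2.
Fitting a degree-2 polynomial gives Q(n) = 3n² + 5n + 1.
Then Q(4) = 69.

69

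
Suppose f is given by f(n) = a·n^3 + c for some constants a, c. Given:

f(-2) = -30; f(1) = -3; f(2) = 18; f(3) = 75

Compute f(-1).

-9

From f(-2) = -30 and f(1) = -3: -8a + c = -30 and 1a + c = -3.
Subtracting: 9a = 27, so a = 3; then c = -30 − 3·(-8) = -6.
So f(n) = 3n³ − 6, and f(-1) = -9.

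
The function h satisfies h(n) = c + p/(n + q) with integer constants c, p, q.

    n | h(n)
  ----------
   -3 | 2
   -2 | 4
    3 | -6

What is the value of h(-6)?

0

(h(n) − c)(n + q) = p for each data point; the three points give a linear system in c and q, then p follows.
Solving: c = -2, q = 0, p = -12, so h(n) = -2 − 12/(n + 0).
Then h(-6) = -2 − 12/(-6) = 0.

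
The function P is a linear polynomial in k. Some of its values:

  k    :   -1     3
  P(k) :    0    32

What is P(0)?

8

Write P(k) = ak + b; the 2 given values yield a linear system in the 2 coefficients.
Solving, P(k) = 8k + 8.
The constant term is P(0) = 8.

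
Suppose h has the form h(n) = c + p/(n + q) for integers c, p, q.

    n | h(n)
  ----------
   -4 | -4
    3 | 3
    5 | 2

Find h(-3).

-6

(h(n) − c)(n + q) = p for each data point; the three points give a linear system in c and q, then p follows.
Solving: c = 0, q = 1, p = 12, so h(n) = 12/(n + 1).
Then h(-3) = 0 + 12/(-2) = -6.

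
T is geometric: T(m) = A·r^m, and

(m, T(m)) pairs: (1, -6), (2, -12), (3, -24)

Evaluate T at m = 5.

-96

Consecutive ratio: -12/(-6) = 2, and -24/(-12) = 2, so r = 2.
Then A·2^1 = -6 gives A = -3, and T(m) = -3·2^m.
T(5) = -3·2^5 = -96.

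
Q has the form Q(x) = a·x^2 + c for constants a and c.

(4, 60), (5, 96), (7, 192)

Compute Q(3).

32

From Q(4) = 60 and Q(5) = 96: 16a + c = 60 and 25a + c = 96.
Subtracting: 9a = 36, so a = 4; then c = 60 − 4·16 = -4.
So Q(x) = 4x² − 4, and Q(3) = 32.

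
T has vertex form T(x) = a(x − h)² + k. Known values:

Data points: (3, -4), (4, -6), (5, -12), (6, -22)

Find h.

3

First differences -2, -6, -10; second difference -4 = 2a, so a = -2.
Expanding, the x-coefficient is −2ah = 4h; matching it to the data gives h = 3, and then k = -4.
So T(x) = -2(x − 3)² − 4.
Hence h = 3.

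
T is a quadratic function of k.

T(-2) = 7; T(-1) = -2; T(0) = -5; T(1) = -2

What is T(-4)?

43

First differences: -9, -3, 3. Second differences: 6, 6.
Level-2 differences are constant, so T has degree 2.
Fitting a degree-2 polynomial gives T(k) = 3k² - 5.
Then T(-4) = 43.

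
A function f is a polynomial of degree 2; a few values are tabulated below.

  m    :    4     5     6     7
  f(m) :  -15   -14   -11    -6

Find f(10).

Write f(m) = am² + bm + c; the 4 given values yield a linear system in the 3 coefficients.
Solving, f(m) = m² - 8m + 1.
Then f(10) = 21.

21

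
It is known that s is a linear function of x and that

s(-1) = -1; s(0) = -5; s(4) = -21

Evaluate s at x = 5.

Write s(x) = ax + b; the 3 given values yield a linear system in the 2 coefficients.
Solving, s(x) = -4x - 5.
Then s(5) = -25.

-25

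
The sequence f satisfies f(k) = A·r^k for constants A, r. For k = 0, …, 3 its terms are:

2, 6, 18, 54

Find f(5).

486

Consecutive ratio: 6/2 = 3, and 18/6 = 3, so r = 3.
Then A·3^0 = 2 gives A = 2, and f(k) = 2·3^k.
f(5) = 2·3^5 = 486.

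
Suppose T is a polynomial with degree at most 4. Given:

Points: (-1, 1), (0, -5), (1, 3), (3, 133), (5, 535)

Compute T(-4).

-77

Write T(k) = ak^4 + bk³ + ck² + dk + e; the 5 given values yield a linear system in the 5 coefficients.
Solving, the leading coefficient vanishes, and T(k) = 3k³ + 7k² - 2k - 5.
Then T(-4) = -77.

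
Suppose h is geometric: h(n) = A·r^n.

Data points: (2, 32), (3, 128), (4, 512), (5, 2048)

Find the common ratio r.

Consecutive ratio: 128/32 = 4, and 512/128 = 4, so r = 4.
Then A·4^2 = 32 gives A = 2, and h(n) = 2·4^n.

4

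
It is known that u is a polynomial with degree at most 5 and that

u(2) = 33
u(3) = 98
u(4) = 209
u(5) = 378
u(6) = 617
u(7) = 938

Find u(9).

First differences: 65, 111, 169, 239, 321. Second differences: 46, 58, 70, 82. Third differences: 12, 12, 12.
Level-3 differences are constant, so u has degree 3.
Fitting a degree-3 polynomial gives u(k) = 2k³ + 5k² + 2k - 7.
Then u(9) = 1874.

1874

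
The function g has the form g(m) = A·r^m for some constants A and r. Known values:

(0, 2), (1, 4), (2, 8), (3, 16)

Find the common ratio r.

2

Consecutive ratio: 4/2 = 2, and 8/4 = 2, so r = 2.
Then A·2^0 = 2 gives A = 2, and g(m) = 2·2^m.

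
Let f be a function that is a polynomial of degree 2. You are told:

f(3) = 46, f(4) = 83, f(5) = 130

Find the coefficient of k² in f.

Write f(k) = ak² + bk + c; the 3 given values yield a linear system in the 3 coefficients.
Solving, f(k) = 5k² + 2k - 5.
The coefficient of k² is 5.

5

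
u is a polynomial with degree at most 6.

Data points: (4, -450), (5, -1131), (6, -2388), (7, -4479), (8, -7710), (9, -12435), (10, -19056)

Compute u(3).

-135

Write u(n) = an^6 + bn^5 + cn^4 + dn³ + en² + pn + q; the 7 given values yield a linear system in the 7 coefficients.
Solving, the top 2 coefficients vanish, and u(n) = -2n^4 + n³ - n² + 5n - 6.
Then u(3) = -135.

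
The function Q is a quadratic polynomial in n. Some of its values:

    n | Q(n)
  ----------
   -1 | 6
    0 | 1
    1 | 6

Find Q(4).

Write Q(n) = an² + bn + c; the 3 given values yield a linear system in the 3 coefficients.
Solving, Q(n) = 5n² + 1.
Then Q(4) = 81.

81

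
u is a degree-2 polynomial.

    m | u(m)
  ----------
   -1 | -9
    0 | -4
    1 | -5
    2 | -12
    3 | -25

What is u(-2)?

Write u(m) = am² + bm + c; the 5 given values yield a linear system in the 3 coefficients.
Solving, u(m) = -3m² + 2m - 4.
Then u(-2) = -20.

-20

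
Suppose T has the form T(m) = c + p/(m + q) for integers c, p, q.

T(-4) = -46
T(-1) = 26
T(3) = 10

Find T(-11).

-4

(T(m) − c)(m + q) = p for each data point; the three points give a linear system in c and q, then p follows.
Solving: c = 2, q = 3, p = 48, so T(m) = 2 + 48/(m + 3).
Then T(-11) = 2 + 48/(-8) = -4.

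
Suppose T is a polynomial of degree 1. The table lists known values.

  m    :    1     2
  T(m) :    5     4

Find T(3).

Write T(m) = am + b; the 2 given values yield a linear system in the 2 coefficients.
Solving, T(m) = -m + 6.
Then T(3) = 3.

3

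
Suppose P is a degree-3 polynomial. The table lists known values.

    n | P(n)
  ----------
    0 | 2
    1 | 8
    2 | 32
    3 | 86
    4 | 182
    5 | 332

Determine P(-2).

First differences: 6, 24, 54, 96, 150. Second differences: 18, 30, 42, 54. Third differences: 12, 12, 12.
Level-3 differences are constant, so P has degree 3.
Fitting a degree-3 polynomial gives P(n) = 2n³ + 3n² + n + 2.
Then P(-2) = -4.

-4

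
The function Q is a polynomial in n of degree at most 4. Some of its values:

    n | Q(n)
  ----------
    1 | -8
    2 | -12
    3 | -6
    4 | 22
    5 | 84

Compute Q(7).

Write Q(n) = an^4 + bn³ + cn² + dn + e; the 5 given values yield a linear system in the 5 coefficients.
Solving, the leading coefficient vanishes, and Q(n) = 2n³ - 7n² + 3n - 6.
Then Q(7) = 358.

358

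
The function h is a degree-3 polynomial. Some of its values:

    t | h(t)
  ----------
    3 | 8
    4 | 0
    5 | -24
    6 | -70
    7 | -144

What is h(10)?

-594

First differences: -8, -24, -46, -74. Second differences: -16, -22, -28. Third differences: -6, -6.
Level-3 differences are constant, so h has degree 3.
Fitting a degree-3 polynomial gives h(t) = -t³ + 4t² + t - 4.
Then h(10) = -594.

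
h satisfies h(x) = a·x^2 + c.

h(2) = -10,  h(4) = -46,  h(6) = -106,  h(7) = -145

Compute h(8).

-190

From h(2) = -10 and h(4) = -46: 4a + c = -10 and 16a + c = -46.
Subtracting: 12a = -36, so a = -3; then c = -10 − (-3)·4 = 2.
So h(x) = -3x² + 2, and h(8) = -190.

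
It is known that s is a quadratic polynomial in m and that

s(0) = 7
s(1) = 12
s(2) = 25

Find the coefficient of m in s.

1

Write s(m) = am² + bm + c; the 3 given values yield a linear system in the 3 coefficients.
Solving, s(m) = 4m² + m + 7.
The coefficient of m is 1.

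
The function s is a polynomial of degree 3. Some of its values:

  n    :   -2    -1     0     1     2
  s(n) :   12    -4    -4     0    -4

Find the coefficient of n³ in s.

-2

First differences: -16, 0, 4, -4. Second differences: 16, 4, -8. Third differences: -12, -12.
Level-3 differences are constant, so s has degree 3.
Fitting a degree-3 polynomial gives s(n) = -2n³ + 2n² + 4n - 4.
The coefficient of n³ is -2.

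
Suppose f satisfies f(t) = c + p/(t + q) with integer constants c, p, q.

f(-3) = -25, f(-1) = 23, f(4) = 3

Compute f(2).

5

(f(t) − c)(t + q) = p for each data point; the three points give a linear system in c and q, then p follows.
Solving: c = -1, q = 2, p = 24, so f(t) = -1 + 24/(t + 2).
Then f(2) = -1 + 24/4 = 5.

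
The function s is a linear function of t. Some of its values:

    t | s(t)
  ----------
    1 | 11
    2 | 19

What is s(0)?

3

Write s(t) = at + b; the 2 given values yield a linear system in the 2 coefficients.
Solving, s(t) = 8t + 3.
Then s(0) = 3.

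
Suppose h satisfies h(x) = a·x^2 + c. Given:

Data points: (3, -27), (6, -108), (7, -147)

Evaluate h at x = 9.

-243

From h(3) = -27 and h(6) = -108: 9a + c = -27 and 36a + c = -108.
Subtracting: 27a = -81, so a = -3; then c = -27 − (-3)·9 = 0.
So h(x) = -3x² + 0, and h(9) = -243.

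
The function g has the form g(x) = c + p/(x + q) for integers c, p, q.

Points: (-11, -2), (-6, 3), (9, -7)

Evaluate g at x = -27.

(g(x) − c)(x + q) = p for each data point; the three points give a linear system in c and q, then p follows.
Solving: c = -5, q = 3, p = -24, so g(x) = -5 − 24/(x + 3).
Then g(-27) = -5 − 24/(-24) = -4.

-4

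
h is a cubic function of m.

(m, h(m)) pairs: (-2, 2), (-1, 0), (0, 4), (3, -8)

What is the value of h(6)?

-182

Write h(m) = am³ + bm² + cm + d; the 4 given values yield a linear system in the 4 coefficients.
Solving, h(m) = -m³ + 5m + 4.
Then h(6) = -182.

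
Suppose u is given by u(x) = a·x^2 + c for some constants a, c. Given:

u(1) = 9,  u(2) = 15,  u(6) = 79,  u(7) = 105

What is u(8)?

From u(1) = 9 and u(2) = 15: 1a + c = 9 and 4a + c = 15.
Subtracting: 3a = 6, so a = 2; then c = 9 − 2·1 = 7.
So u(x) = 2x² + 7, and u(8) = 135.

135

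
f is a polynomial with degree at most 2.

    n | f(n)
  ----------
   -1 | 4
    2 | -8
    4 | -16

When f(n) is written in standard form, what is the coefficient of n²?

Write f(n) = an² + bn + c; the 3 given values yield a linear system in the 3 coefficients.
Solving, the leading coefficient vanishes, and f(n) = -4n.
The coefficient of n² is 0.

0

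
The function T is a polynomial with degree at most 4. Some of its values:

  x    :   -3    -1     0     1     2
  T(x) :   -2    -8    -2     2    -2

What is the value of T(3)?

-20

Write T(x) = ax^4 + bx³ + cx² + dx + e; the 5 given values yield a linear system in the 5 coefficients.
Solving, the leading coefficient vanishes, and T(x) = -x³ - x² + 6x - 2.
Then T(3) = -20.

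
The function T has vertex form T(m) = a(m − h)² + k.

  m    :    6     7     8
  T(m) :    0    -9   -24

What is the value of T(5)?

First differences -9, -15; second difference -6 = 2a, so a = -3.
Expanding, the m-coefficient is −2ah = 6h; matching it to the data gives h = 5, and then k = 3.
So T(m) = -3(m − 5)² + 3.
T(5) = -3·0² + 3 = 3.

3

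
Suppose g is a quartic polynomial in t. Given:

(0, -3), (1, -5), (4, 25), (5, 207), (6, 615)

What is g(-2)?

-17

Write g(t) = at^4 + bt³ + ct² + dt + e; the 5 given values yield a linear system in the 5 coefficients.
Solving, g(t) = t^4 - 2t³ - 8t² + 7t - 3.
Then g(-2) = -17.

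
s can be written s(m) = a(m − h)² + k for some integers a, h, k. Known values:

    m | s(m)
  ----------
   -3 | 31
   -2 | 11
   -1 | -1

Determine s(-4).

First differences -20, -12; second difference 8 = 2a, so a = 4.
Expanding, the m-coefficient is −2ah = -8h; matching it to the data gives h = 0, and then k = -5.
So s(m) = 4(m + 0)² − 5.
s(-4) = 4·(-4)² − 5 = 59.

59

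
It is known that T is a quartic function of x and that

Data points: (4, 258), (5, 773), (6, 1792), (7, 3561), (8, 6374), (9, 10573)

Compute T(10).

First differences: 515, 1019, 1769, 2813, 4199. Second differences: 504, 750, 1044, 1386. Third differences: 246, 294, 342. Fourth differences: 48, 48.
Level-4 differences are constant, so T has degree 4.
Extending the table by one column gives the next first difference 5975, so T(10) = 10573 + 5975 = 16548.

16548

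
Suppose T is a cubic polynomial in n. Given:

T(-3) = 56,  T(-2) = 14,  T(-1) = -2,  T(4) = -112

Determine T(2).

-14

Write T(n) = an³ + bn² + cn + d; the 4 given values yield a linear system in the 4 coefficients.
Solving, T(n) = -2n³ + n² + n - 4.
Then T(2) = -14.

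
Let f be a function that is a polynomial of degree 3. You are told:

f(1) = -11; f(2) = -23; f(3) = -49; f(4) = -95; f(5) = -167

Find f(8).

-599

First differences: -12, -26, -46, -72. Second differences: -14, -20, -26. Third differences: -6, -6.
Level-3 differences are constant, so f has degree 3.
Fitting a degree-3 polynomial gives f(x) = -x³ - x² - 2x - 7.
Then f(8) = -599.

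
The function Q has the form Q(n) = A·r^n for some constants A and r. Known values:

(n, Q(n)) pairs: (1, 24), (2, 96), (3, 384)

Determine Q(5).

Consecutive ratio: 96/24 = 4, and 384/96 = 4, so r = 4.
Then A·4^1 = 24 gives A = 6, and Q(n) = 6·4^n.
Q(5) = 6·4^5 = 6144.

6144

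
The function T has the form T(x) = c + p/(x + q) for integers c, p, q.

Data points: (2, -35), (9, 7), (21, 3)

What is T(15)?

4

(T(x) − c)(x + q) = p for each data point; the three points give a linear system in c and q, then p follows.
Solving: c = 1, q = -3, p = 36, so T(x) = 1 + 36/(x − 3).
Then T(15) = 1 + 36/12 = 4.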